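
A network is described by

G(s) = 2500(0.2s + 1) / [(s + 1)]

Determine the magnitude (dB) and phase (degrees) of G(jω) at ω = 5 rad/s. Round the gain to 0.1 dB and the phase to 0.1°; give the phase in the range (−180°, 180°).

56.8 dB, -33.7°

At ω = 5 rad/s:
zero (1 + j5·0.2) = 1 + j1 → |·| ≈ 1.4142, ∠ ≈ 45.00°
pole (1 + j5·1) = 1 + j5 → |·| ≈ 5.099, ∠ ≈ 78.69°
|G| = 2500 · 1.4142 / (5.099) ≈ 693.37
Gain = 20 log₁₀(693.37) ≈ 56.82 dB
∠G = (45.00°) − (78.69°) = -33.69°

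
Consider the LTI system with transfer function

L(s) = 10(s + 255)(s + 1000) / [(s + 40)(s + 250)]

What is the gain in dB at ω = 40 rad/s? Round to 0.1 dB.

At s = jω = j40:
zero (s+255): 255 + j40 → |·| = √(255²+40²) = √66625 ≈ 258.12, ∠ = arctan(40/255) ≈ 8.91°
zero (s+1000): 1000 + j40 → |·| = √(1000²+40²) = √1001600 ≈ 1000.8, ∠ = arctan(40/1000) ≈ 2.29°
pole (s+40): 40 + j40 → |·| = √(40²+40²) = √3200 ≈ 56.569, ∠ = arctan(40/40) ≈ 45.00°
pole (s+250): 250 + j40 → |·| = √(250²+40²) = √64100 ≈ 253.18, ∠ = arctan(40/250) ≈ 9.09°
|L| = 10 · 2.5833e+05 / 14322 ≈ 180.37
Gain = 20 log₁₀(180.37) ≈ 45.12 dB

45.1 dB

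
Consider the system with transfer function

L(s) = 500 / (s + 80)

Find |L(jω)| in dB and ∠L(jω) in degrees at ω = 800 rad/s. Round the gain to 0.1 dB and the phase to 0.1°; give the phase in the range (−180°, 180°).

At s = jω = j800:
pole (s+80): 80 + j800 → |·| = √(80²+800²) = √646400 ≈ 803.99, ∠ = arctan(800/80) ≈ 84.29°
|L| = 500 / 803.99 ≈ 0.6219
Gain = 20 log₁₀(0.6219) ≈ -4.13 dB
∠L = 0.00° − 84.29° = -84.29°

-4.1 dB, -84.3°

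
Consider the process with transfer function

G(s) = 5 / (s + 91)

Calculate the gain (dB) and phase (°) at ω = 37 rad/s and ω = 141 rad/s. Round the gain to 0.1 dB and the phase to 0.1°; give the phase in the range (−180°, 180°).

At s = jω = j37:
pole (s+91): 91 + j37 → |·| = √(91²+37²) = √9650 ≈ 98.234, ∠ = arctan(37/91) ≈ 22.13°
|G| = 5 / 98.234 ≈ 0.050899
Gain = 20 log₁₀(0.050899) ≈ -25.87 dB
∠G = 0.00° − 22.13° = -22.13°

At s = jω = j141:
pole (s+91): 91 + j141 → |·| = √(91²+141²) = √28162 ≈ 167.82, ∠ = arctan(141/91) ≈ 57.16°
|G| = 5 / 167.82 ≈ 0.029794
Gain = 20 log₁₀(0.029794) ≈ -30.52 dB
∠G = 0.00° − 57.16° = -57.16°

ω = 37: -25.9 dB, -22.1°; ω = 141: -30.5 dB, -57.2°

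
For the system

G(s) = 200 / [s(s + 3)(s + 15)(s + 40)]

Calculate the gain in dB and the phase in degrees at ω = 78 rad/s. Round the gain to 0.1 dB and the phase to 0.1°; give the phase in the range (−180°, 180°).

-106.5 dB, 40.2°

At s = jω = j78:
pole (s+3): 3 + j78 → |·| = √(3²+78²) = √6093 ≈ 78.058, ∠ = arctan(78/3) ≈ 87.80°
pole (s+15): 15 + j78 → |·| = √(15²+78²) = √6309 ≈ 79.429, ∠ = arctan(78/15) ≈ 79.11°
pole (s+40): 40 + j78 → |·| = √(40²+78²) = √7684 ≈ 87.658, ∠ = arctan(78/40) ≈ 62.85°
pole at origin: |s| = 78, ∠ = 90.00° (in denominator)
|G| = 200 / 4.2392e+07 ≈ 4.7179e-06
Gain = 20 log₁₀(4.7179e-06) ≈ -106.53 dB
∠G = 0.00° − 319.76° = -319.76° ≡ 40.24° (principal value)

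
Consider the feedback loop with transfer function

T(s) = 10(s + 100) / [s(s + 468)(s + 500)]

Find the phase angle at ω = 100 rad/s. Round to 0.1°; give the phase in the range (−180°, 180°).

At s = jω = j100:
zero (s+100): 100 + j100 → |·| = √(100²+100²) = √20000 ≈ 141.42, ∠ = arctan(100/100) ≈ 45.00°
pole (s+468): 468 + j100 → |·| = √(468²+100²) = √229024 ≈ 478.56, ∠ = arctan(100/468) ≈ 12.06°
pole (s+500): 500 + j100 → |·| = √(500²+100²) = √260000 ≈ 509.9, ∠ = arctan(100/500) ≈ 11.31°
pole at origin: |s| = 100, ∠ = 90.00° (in denominator)
∠T = 45.00° − 113.37° = -68.37°

-68.4°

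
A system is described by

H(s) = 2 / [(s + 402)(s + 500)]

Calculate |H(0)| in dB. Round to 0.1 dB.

H(0) = 2 / (402·500) ≈ 9.9502e-06
20 log₁₀(9.9502e-06) ≈ -100.04 dB

-100.0 dB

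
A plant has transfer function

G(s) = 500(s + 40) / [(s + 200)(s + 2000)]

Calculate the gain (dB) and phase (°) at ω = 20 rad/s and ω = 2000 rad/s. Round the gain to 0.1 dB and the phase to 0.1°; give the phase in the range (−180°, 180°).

ω = 20: -25.1 dB, 20.3°; ω = 2000: -15.1 dB, -40.4°

At s = jω = j20:
zero (s+40): 40 + j20 → |·| = √(40²+20²) = √2000 ≈ 44.721, ∠ = arctan(20/40) ≈ 26.57°
pole (s+200): 200 + j20 → |·| = √(200²+20²) = √40400 ≈ 201, ∠ = arctan(20/200) ≈ 5.71°
pole (s+2000): 2000 + j20 → |·| = √(2000²+20²) = √4000400 ≈ 2000.1, ∠ = arctan(20/2000) ≈ 0.57°
|G| = 500 · 44.721 / 4.0202e+05 ≈ 0.05562
Gain = 20 log₁₀(0.05562) ≈ -25.10 dB
∠G = 26.57° − 6.28° = 20.29°

At s = jω = j2000:
zero (s+40): 40 + j2000 → |·| = √(40²+2000²) = √4001600 ≈ 2000.4, ∠ = arctan(2000/40) ≈ 88.85°
pole (s+200): 200 + j2000 → |·| = √(200²+2000²) = √4040000 ≈ 2010, ∠ = arctan(2000/200) ≈ 84.29°
pole (s+2000): 2000 + j2000 → |·| = √(2000²+2000²) = √8000000 ≈ 2828.4, ∠ = arctan(2000/2000) ≈ 45.00°
|G| = 500 · 2000.4 / 5.6851e+06 ≈ 0.17593
Gain = 20 log₁₀(0.17593) ≈ -15.09 dB
∠G = 88.85° − 129.29° = -40.44°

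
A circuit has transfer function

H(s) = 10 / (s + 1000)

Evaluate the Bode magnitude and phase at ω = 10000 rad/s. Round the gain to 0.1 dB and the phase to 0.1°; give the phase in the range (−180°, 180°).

-60.0 dB, -84.3°

Substitute s = j10000:
Numerator: 10 = 10 + j0
Denominator: (j10000) + 1000 = 1000 + j10000
|N| = √(10² + 0²) ≈ 10, ∠N ≈ 0.00°
|D| = √(1000² + 10000²) ≈ 10050, ∠D ≈ 84.29°
|H| = 10 / 10050 ≈ 0.00099502
Gain = 20 log₁₀(0.00099502) ≈ -60.04 dB
∠H = 0.00° − 84.29° = -84.29°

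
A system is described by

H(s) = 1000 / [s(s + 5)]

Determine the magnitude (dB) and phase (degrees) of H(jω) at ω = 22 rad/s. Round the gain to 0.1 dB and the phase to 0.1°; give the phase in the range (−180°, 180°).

6.1 dB, -167.2°

At s = jω = j22:
pole (s+5): 5 + j22 → |·| = √(5²+22²) = √509 ≈ 22.561, ∠ = arctan(22/5) ≈ 77.20°
pole at origin: |s| = 22, ∠ = 90.00° (in denominator)
|H| = 1000 / 496.34 ≈ 2.0147
Gain = 20 log₁₀(2.0147) ≈ 6.08 dB
∠H = 0.00° − 167.20° = -167.20°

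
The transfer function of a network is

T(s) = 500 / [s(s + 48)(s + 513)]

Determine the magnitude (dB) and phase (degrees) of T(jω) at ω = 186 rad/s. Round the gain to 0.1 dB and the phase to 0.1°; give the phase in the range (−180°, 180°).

-91.8 dB, 174.5°

At s = jω = j186:
pole (s+48): 48 + j186 → |·| = √(48²+186²) = √36900 ≈ 192.09, ∠ = arctan(186/48) ≈ 75.53°
pole (s+513): 513 + j186 → |·| = √(513²+186²) = √297765 ≈ 545.68, ∠ = arctan(186/513) ≈ 19.93°
pole at origin: |s| = 186, ∠ = 90.00° (in denominator)
|T| = 500 / 1.9496e+07 ≈ 2.5646e-05
Gain = 20 log₁₀(2.5646e-05) ≈ -91.82 dB
∠T = 0.00° − 185.46° = -185.46° ≡ 174.54° (principal value)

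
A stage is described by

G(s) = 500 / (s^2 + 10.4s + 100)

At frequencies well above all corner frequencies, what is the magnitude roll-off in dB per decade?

Each pole contributes −20 dB/decade at high frequency; each zero contributes +20 dB/decade.
Net: 0 zero(s) − 2 pole(s) → -40 dB/decade.

-40 dB/decade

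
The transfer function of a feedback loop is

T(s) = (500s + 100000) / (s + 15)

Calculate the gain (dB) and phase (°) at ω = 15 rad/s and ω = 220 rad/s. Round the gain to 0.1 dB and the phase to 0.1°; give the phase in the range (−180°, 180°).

ω = 15: 73.5 dB, -40.7°; ω = 220: 56.6 dB, -38.4°

Substitute s = j15:
Numerator: 500(j15) + 100000 = 100000 + j7500
Denominator: (j15) + 15 = 15 + j15
|N| = √(100000² + 7500²) ≈ 1.0028e+05, ∠N ≈ 4.29°
|D| = √(15² + 15²) ≈ 21.213, ∠D ≈ 45.00°
|T| = 1.0028e+05 / 21.213 ≈ 4727.3
Gain = 20 log₁₀(4727.3) ≈ 73.49 dB
∠T = 4.29° − 45.00° = -40.71°

Substitute s = j220:
Numerator: 500(j220) + 100000 = 100000 + j110000
Denominator: (j220) + 15 = 15 + j220
|N| = √(100000² + 110000²) ≈ 1.4866e+05, ∠N ≈ 47.73°
|D| = √(15² + 220²) ≈ 220.51, ∠D ≈ 86.10°
|T| = 1.4866e+05 / 220.51 ≈ 674.16
Gain = 20 log₁₀(674.16) ≈ 56.58 dB
∠T = 47.73° − 86.10° = -38.37°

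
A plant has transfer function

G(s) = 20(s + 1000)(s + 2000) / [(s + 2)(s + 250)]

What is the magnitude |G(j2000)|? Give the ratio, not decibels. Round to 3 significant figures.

At s = jω = j2000:
zero (s+1000): 1000 + j2000 → |·| = √(1000²+2000²) = √5000000 ≈ 2236.1, ∠ = arctan(2000/1000) ≈ 63.43°
zero (s+2000): 2000 + j2000 → |·| = √(2000²+2000²) = √8000000 ≈ 2828.4, ∠ = arctan(2000/2000) ≈ 45.00°
pole (s+2): 2 + j2000 → |·| = √(2²+2000²) = √4000004 ≈ 2000, ∠ = arctan(2000/2) ≈ 89.94°
pole (s+250): 250 + j2000 → |·| = √(250²+2000²) = √4062500 ≈ 2015.6, ∠ = arctan(2000/250) ≈ 82.87°
|G| = 20 · 6.3246e+06 / 4.0312e+06 ≈ 31.378

31.4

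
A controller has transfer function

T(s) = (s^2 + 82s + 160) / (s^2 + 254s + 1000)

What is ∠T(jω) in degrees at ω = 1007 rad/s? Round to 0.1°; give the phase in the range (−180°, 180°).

Substitute s = j1007:
Numerator: (j1007)^2 + 82(j1007) + 160 = -1013889 + j82574
Denominator: (j1007)^2 + 254(j1007) + 1000 = -1013049 + j255778
|N| = √(1013889² + 82574²) ≈ 1.0172e+06, ∠N ≈ 175.34°
|D| = √(1013049² + 255778²) ≈ 1.0448e+06, ∠D ≈ 165.83°
∠T = 175.34° − 165.83° = 9.51°

9.5°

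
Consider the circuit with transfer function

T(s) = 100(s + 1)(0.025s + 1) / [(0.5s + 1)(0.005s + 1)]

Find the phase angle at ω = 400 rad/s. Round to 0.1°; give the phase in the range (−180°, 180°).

21.0°

At ω = 400 rad/s:
zero (1 + j400·1) = 1 + j400 → |·| ≈ 400, ∠ ≈ 89.86°
zero (1 + j400·0.025) = 1 + j10 → |·| ≈ 10.05, ∠ ≈ 84.29°
pole (1 + j400·0.5) = 1 + j200 → |·| ≈ 200, ∠ ≈ 89.71°
pole (1 + j400·0.005) = 1 + j2 → |·| ≈ 2.2361, ∠ ≈ 63.43°
∠T = (89.86° + 84.29°) − (89.71° + 63.43°) = 21.01°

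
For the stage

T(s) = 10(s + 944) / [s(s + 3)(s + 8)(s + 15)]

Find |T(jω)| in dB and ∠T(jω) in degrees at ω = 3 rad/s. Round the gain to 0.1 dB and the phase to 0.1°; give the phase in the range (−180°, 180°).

At s = jω = j3:
zero (s+944): 944 + j3 → |·| = √(944²+3²) = √891145 ≈ 944, ∠ = arctan(3/944) ≈ 0.18°
pole (s+3): 3 + j3 → |·| = √(3²+3²) = √18 ≈ 4.2426, ∠ = arctan(3/3) ≈ 45.00°
pole (s+8): 8 + j3 → |·| = √(8²+3²) = √73 ≈ 8.544, ∠ = arctan(3/8) ≈ 20.56°
pole (s+15): 15 + j3 → |·| = √(15²+3²) = √234 ≈ 15.297, ∠ = arctan(3/15) ≈ 11.31°
pole at origin: |s| = 3, ∠ = 90.00° (in denominator)
|T| = 10 · 944 / 1663.5 ≈ 5.6748
Gain = 20 log₁₀(5.6748) ≈ 15.08 dB
∠T = 0.18° − 166.87° = -166.69°

15.1 dB, -166.7°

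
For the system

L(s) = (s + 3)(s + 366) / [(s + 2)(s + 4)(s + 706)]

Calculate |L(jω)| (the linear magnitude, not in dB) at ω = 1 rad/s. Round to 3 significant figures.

0.178

At s = jω = j1:
zero (s+3): 3 + j1 → |·| = √(3²+1²) = √10 ≈ 3.1623, ∠ = arctan(1/3) ≈ 18.43°
zero (s+366): 366 + j1 → |·| = √(366²+1²) = √133957 ≈ 366, ∠ = arctan(1/366) ≈ 0.16°
pole (s+2): 2 + j1 → |·| = √(2²+1²) = √5 ≈ 2.2361, ∠ = arctan(1/2) ≈ 26.57°
pole (s+4): 4 + j1 → |·| = √(4²+1²) = √17 ≈ 4.1231, ∠ = arctan(1/4) ≈ 14.04°
pole (s+706): 706 + j1 → |·| = √(706²+1²) = √498437 ≈ 706, ∠ = arctan(1/706) ≈ 0.08°
|L| = 1 · 1157.4 / 6509.1 ≈ 0.17781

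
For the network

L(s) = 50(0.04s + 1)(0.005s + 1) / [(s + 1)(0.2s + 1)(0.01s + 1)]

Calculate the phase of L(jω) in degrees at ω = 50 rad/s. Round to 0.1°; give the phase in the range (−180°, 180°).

At ω = 50 rad/s:
zero (1 + j50·0.04) = 1 + j2 → |·| ≈ 2.2361, ∠ ≈ 63.43°
zero (1 + j50·0.005) = 1 + j0.25 → |·| ≈ 1.0308, ∠ ≈ 14.04°
pole (1 + j50·1) = 1 + j50 → |·| ≈ 50.01, ∠ ≈ 88.85°
pole (1 + j50·0.2) = 1 + j10 → |·| ≈ 10.05, ∠ ≈ 84.29°
pole (1 + j50·0.01) = 1 + j0.5 → |·| ≈ 1.118, ∠ ≈ 26.57°
∠L = (63.43° + 14.04°) − (88.85° + 84.29° + 26.57°) = -122.24°

-122.2°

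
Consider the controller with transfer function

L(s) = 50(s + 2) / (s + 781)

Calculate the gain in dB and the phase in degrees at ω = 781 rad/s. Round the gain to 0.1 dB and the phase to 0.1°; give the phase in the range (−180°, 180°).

31.0 dB, 44.9°

At s = jω = j781:
zero (s+2): 2 + j781 → |·| = √(2²+781²) = √609965 ≈ 781, ∠ = arctan(781/2) ≈ 89.85°
pole (s+781): 781 + j781 → |·| = √(781²+781²) = √1219922 ≈ 1104.5, ∠ = arctan(781/781) ≈ 45.00°
|L| = 50 · 781 / 1104.5 ≈ 35.355
Gain = 20 log₁₀(35.355) ≈ 30.97 dB
∠L = 89.85° − 45.00° = 44.85°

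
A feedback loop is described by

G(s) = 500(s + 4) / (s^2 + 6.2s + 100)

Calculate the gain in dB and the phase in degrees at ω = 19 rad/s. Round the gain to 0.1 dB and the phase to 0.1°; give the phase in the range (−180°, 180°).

At s = jω = j19:
zero (s+4): 4 + j19 → |·| = √(4²+19²) = √377 ≈ 19.416, ∠ = arctan(19/4) ≈ 78.11°
quadratic: (j19)² + 6.2·j19 + 100 = -261 + j117.8 → |·| ≈ 286.35, ∠ ≈ 155.71°
|G| = 500 · 19.416 / 286.35 ≈ 33.903
Gain = 20 log₁₀(33.903) ≈ 30.60 dB
∠G = 78.11° − 155.71° = -77.60°

30.6 dB, -77.6°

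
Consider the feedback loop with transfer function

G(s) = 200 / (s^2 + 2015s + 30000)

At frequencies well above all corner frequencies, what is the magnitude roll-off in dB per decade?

Each pole contributes −20 dB/decade at high frequency; each zero contributes +20 dB/decade.
Net: 0 zero(s) − 2 pole(s) → -40 dB/decade.

-40 dB/decade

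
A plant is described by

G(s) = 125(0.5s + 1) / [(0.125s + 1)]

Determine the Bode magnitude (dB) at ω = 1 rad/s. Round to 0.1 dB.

42.8 dB

At ω = 1 rad/s:
zero (1 + j1·0.5) = 1 + j0.5 → |·| ≈ 1.118, ∠ ≈ 26.57°
pole (1 + j1·0.125) = 1 + j0.125 → |·| ≈ 1.0078, ∠ ≈ 7.13°
|G| = 125 · 1.118 / (1.0078) ≈ 138.67
Gain = 20 log₁₀(138.67) ≈ 42.84 dB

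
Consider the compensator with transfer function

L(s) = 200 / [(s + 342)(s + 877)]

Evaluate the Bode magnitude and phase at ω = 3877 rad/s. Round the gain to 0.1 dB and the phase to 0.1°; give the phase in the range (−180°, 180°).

-97.8 dB, -162.2°

At s = jω = j3877:
pole (s+342): 342 + j3877 → |·| = √(342²+3877²) = √15148093 ≈ 3892.1, ∠ = arctan(3877/342) ≈ 84.96°
pole (s+877): 877 + j3877 → |·| = √(877²+3877²) = √15800258 ≈ 3975, ∠ = arctan(3877/877) ≈ 77.25°
|L| = 200 / 1.5471e+07 ≈ 1.2927e-05
Gain = 20 log₁₀(1.2927e-05) ≈ -97.77 dB
∠L = 0.00° − 162.21° = -162.21°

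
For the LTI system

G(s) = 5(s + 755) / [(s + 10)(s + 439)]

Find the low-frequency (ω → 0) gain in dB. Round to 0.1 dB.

G(0) = 5·755 / (10·439) ≈ 0.85991
20 log₁₀(0.85991) ≈ -1.31 dB

-1.3 dB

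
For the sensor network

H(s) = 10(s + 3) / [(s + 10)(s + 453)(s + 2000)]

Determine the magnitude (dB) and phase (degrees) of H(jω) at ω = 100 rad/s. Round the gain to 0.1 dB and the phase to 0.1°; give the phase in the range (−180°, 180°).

At s = jω = j100:
zero (s+3): 3 + j100 → |·| = √(3²+100²) = √10009 ≈ 100.04, ∠ = arctan(100/3) ≈ 88.28°
pole (s+10): 10 + j100 → |·| = √(10²+100²) = √10100 ≈ 100.5, ∠ = arctan(100/10) ≈ 84.29°
pole (s+453): 453 + j100 → |·| = √(453²+100²) = √215209 ≈ 463.91, ∠ = arctan(100/453) ≈ 12.45°
pole (s+2000): 2000 + j100 → |·| = √(2000²+100²) = √4010000 ≈ 2002.5, ∠ = arctan(100/2000) ≈ 2.86°
|H| = 10 · 100.04 / 9.3362e+07 ≈ 1.0715e-05
Gain = 20 log₁₀(1.0715e-05) ≈ -99.40 dB
∠H = 88.28° − 99.60° = -11.32°

-99.4 dB, -11.3°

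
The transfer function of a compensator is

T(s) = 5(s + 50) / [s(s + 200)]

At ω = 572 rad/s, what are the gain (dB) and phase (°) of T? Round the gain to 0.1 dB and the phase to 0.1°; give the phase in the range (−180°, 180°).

At s = jω = j572:
zero (s+50): 50 + j572 → |·| = √(50²+572²) = √329684 ≈ 574.18, ∠ = arctan(572/50) ≈ 85.00°
pole (s+200): 200 + j572 → |·| = √(200²+572²) = √367184 ≈ 605.96, ∠ = arctan(572/200) ≈ 70.73°
pole at origin: |s| = 572, ∠ = 90.00° (in denominator)
|T| = 5 · 574.18 / 3.4661e+05 ≈ 0.0082828
Gain = 20 log₁₀(0.0082828) ≈ -41.64 dB
∠T = 85.00° − 160.73° = -75.73°

-41.6 dB, -75.7°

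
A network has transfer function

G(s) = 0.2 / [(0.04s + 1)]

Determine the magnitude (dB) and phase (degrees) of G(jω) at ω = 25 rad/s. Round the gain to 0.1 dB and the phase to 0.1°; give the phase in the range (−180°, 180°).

-17.0 dB, -45.0°

At ω = 25 rad/s:
pole (1 + j25·0.04) = 1 + j1 → |·| ≈ 1.4142, ∠ ≈ 45.00°
|G| = 0.2 · 1 / (1.4142) ≈ 0.14142
Gain = 20 log₁₀(0.14142) ≈ -16.99 dB
∠G = (0°) − (45.00°) = -45.00°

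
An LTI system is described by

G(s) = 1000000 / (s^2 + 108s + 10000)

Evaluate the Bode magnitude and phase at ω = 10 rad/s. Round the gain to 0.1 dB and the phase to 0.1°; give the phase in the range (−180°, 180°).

At s = jω = j10:
quadratic: (j10)² + 108·j10 + 10000 = 9900 + j1080 → |·| ≈ 9958.7, ∠ ≈ 6.23°
|G| = 1000000 / 9958.7 ≈ 100.41
Gain = 20 log₁₀(100.41) ≈ 40.04 dB
∠G = 0.00° − 6.23° = -6.23°

40.0 dB, -6.2°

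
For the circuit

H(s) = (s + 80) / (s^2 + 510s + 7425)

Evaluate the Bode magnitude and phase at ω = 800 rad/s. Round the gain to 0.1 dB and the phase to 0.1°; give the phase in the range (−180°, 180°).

Substitute s = j800:
Numerator: (j800) + 80 = 80 + j800
Denominator: (j800)^2 + 510(j800) + 7425 = -632575 + j408000
|N| = √(80² + 800²) ≈ 803.99, ∠N ≈ 84.29°
|D| = √(632575² + 408000²) ≈ 7.5274e+05, ∠D ≈ 147.18°
|H| = 803.99 / 7.5274e+05 ≈ 0.0010681
Gain = 20 log₁₀(0.0010681) ≈ -59.43 dB
∠H = 84.29° − 147.18° = -62.89°

-59.4 dB, -62.9°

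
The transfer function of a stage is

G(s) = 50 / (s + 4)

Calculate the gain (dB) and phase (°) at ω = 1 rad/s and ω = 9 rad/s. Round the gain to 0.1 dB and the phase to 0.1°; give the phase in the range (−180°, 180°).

Substitute s = j1:
Numerator: 50 = 50 + j0
Denominator: (j1) + 4 = 4 + j1
|N| = √(50² + 0²) ≈ 50, ∠N ≈ 0.00°
|D| = √(4² + 1²) ≈ 4.1231, ∠D ≈ 14.04°
|G| = 50 / 4.1231 ≈ 12.127
Gain = 20 log₁₀(12.127) ≈ 21.68 dB
∠G = 0.00° − 14.04° = -14.04°

Substitute s = j9:
Numerator: 50 = 50 + j0
Denominator: (j9) + 4 = 4 + j9
|N| = √(50² + 0²) ≈ 50, ∠N ≈ 0.00°
|D| = √(4² + 9²) ≈ 9.8489, ∠D ≈ 66.04°
|G| = 50 / 9.8489 ≈ 5.0767
Gain = 20 log₁₀(5.0767) ≈ 14.11 dB
∠G = 0.00° − 66.04° = -66.04°

ω = 1: 21.7 dB, -14.0°; ω = 9: 14.1 dB, -66.0°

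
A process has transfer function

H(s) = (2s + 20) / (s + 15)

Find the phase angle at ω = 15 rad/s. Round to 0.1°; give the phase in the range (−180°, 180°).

11.3°

Substitute s = j15:
Numerator: 2(j15) + 20 = 20 + j30
Denominator: (j15) + 15 = 15 + j15
|N| = √(20² + 30²) ≈ 36.056, ∠N ≈ 56.31°
|D| = √(15² + 15²) ≈ 21.213, ∠D ≈ 45.00°
∠H = 56.31° − 45.00° = 11.31°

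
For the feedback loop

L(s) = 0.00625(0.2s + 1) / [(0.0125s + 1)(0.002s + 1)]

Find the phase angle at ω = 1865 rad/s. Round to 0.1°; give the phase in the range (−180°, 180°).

-72.7°

At ω = 1865 rad/s:
zero (1 + j1865·0.2) = 1 + j373 → |·| ≈ 373, ∠ ≈ 89.85°
pole (1 + j1865·0.0125) = 1 + j23.3125 → |·| ≈ 23.334, ∠ ≈ 87.54°
pole (1 + j1865·0.002) = 1 + j3.73 → |·| ≈ 3.8617, ∠ ≈ 74.99°
∠L = (89.85°) − (87.54° + 74.99°) = -72.68°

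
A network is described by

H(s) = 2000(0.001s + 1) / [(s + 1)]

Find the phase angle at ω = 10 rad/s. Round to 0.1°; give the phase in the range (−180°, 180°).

-83.7°

At ω = 10 rad/s:
zero (1 + j10·0.001) = 1 + j0.01 → |·| ≈ 1, ∠ ≈ 0.57°
pole (1 + j10·1) = 1 + j10 → |·| ≈ 10.05, ∠ ≈ 84.29°
∠H = (0.57°) − (84.29°) = -83.72°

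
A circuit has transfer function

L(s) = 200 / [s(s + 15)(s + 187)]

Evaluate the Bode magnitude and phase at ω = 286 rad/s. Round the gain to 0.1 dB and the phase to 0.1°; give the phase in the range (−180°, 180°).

-102.9 dB, 126.2°

At s = jω = j286:
pole (s+15): 15 + j286 → |·| = √(15²+286²) = √82021 ≈ 286.39, ∠ = arctan(286/15) ≈ 87.00°
pole (s+187): 187 + j286 → |·| = √(187²+286²) = √116765 ≈ 341.71, ∠ = arctan(286/187) ≈ 56.82°
pole at origin: |s| = 286, ∠ = 90.00° (in denominator)
|L| = 200 / 2.7989e+07 ≈ 7.1457e-06
Gain = 20 log₁₀(7.1457e-06) ≈ -102.92 dB
∠L = 0.00° − 233.82° = -233.82° ≡ 126.18° (principal value)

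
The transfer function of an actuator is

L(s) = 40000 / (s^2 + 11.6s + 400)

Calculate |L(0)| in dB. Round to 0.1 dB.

40.0 dB

L(0) = 40000 / 400 = 100
20 log₁₀(100) ≈ 40.00 dB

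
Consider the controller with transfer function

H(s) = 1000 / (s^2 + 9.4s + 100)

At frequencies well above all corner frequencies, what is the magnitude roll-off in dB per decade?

Each pole contributes −20 dB/decade at high frequency; each zero contributes +20 dB/decade.
Net: 0 zero(s) − 2 pole(s) → -40 dB/decade.

-40 dB/decade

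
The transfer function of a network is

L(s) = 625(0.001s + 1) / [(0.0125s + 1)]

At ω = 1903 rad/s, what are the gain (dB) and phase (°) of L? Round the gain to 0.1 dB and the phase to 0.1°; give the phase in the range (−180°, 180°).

At ω = 1903 rad/s:
zero (1 + j1903·0.001) = 1 + j1.903 → |·| ≈ 2.1497, ∠ ≈ 62.28°
pole (1 + j1903·0.0125) = 1 + j23.7875 → |·| ≈ 23.809, ∠ ≈ 87.59°
|L| = 625 · 2.1497 / (23.809) ≈ 56.431
Gain = 20 log₁₀(56.431) ≈ 35.03 dB
∠L = (62.28°) − (87.59°) = -25.31°

35.0 dB, -25.3°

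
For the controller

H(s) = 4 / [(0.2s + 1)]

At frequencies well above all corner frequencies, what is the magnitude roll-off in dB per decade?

Each pole contributes −20 dB/decade at high frequency; each zero contributes +20 dB/decade.
Net: 0 zero(s) − 1 pole(s) → -20 dB/decade.

-20 dB/decade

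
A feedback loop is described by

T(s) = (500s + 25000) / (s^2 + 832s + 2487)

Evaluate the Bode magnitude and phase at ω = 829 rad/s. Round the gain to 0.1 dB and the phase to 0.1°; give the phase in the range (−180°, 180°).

-7.4 dB, -48.2°

Substitute s = j829:
Numerator: 500(j829) + 25000 = 25000 + j414500
Denominator: (j829)^2 + 832(j829) + 2487 = -684754 + j689728
|N| = √(25000² + 414500²) ≈ 4.1525e+05, ∠N ≈ 86.55°
|D| = √(684754² + 689728²) ≈ 9.7191e+05, ∠D ≈ 134.79°
|T| = 4.1525e+05 / 9.7191e+05 ≈ 0.42725
Gain = 20 log₁₀(0.42725) ≈ -7.39 dB
∠T = 86.55° − 134.79° = -48.24°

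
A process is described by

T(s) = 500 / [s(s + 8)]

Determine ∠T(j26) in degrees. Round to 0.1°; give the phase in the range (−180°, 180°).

At s = jω = j26:
pole (s+8): 8 + j26 → |·| = √(8²+26²) = √740 ≈ 27.203, ∠ = arctan(26/8) ≈ 72.90°
pole at origin: |s| = 26, ∠ = 90.00° (in denominator)
∠T = 0.00° − 162.90° = -162.90°

-162.9°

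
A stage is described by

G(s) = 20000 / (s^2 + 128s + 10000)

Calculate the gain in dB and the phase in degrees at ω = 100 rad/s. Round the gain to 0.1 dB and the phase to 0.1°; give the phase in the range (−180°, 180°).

At s = jω = j100:
quadratic: (j100)² + 128·j100 + 10000 = 0 + j12800 → |·| ≈ 12800, ∠ ≈ 90.00°
|G| = 20000 / 12800 ≈ 1.5625
Gain = 20 log₁₀(1.5625) ≈ 3.88 dB
∠G = 0.00° − 90.00° = -90.00°

3.9 dB, -90.0°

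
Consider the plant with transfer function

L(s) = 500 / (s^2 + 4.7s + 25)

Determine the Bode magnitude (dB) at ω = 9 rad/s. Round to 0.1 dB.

17.1 dB

At s = jω = j9:
quadratic: (j9)² + 4.7·j9 + 25 = -56 + j42.3 → |·| ≈ 70.18, ∠ ≈ 142.93°
|L| = 500 / 70.18 ≈ 7.1245
Gain = 20 log₁₀(7.1245) ≈ 17.06 dB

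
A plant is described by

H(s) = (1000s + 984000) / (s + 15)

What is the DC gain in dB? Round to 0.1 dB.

96.3 dB

H(0) = 984000 / 15 = 65600
20 log₁₀(65600) ≈ 96.34 dB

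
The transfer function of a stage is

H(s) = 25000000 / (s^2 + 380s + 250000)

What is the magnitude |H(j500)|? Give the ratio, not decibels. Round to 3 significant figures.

132

At s = jω = j500:
quadratic: (j500)² + 380·j500 + 250000 = 0 + j190000 → |·| ≈ 1.9e+05, ∠ ≈ 90.00°
|H| = 25000000 / 1.9e+05 ≈ 131.58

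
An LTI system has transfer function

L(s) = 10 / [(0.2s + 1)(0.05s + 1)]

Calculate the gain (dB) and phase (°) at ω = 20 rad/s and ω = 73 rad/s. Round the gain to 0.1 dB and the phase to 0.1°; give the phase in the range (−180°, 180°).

ω = 20: 4.7 dB, -121.0°; ω = 73: -14.9 dB, -160.8°

At ω = 20 rad/s:
pole (1 + j20·0.2) = 1 + j4 → |·| ≈ 4.1231, ∠ ≈ 75.96°
pole (1 + j20·0.05) = 1 + j1 → |·| ≈ 1.4142, ∠ ≈ 45.00°
|L| = 10 · 1 / (4.1231 · 1.4142) ≈ 1.715
Gain = 20 log₁₀(1.715) ≈ 4.69 dB
∠L = (0°) − (75.96° + 45.00°) = -120.96°

At ω = 73 rad/s:
pole (1 + j73·0.2) = 1 + j14.6 → |·| ≈ 14.634, ∠ ≈ 86.08°
pole (1 + j73·0.05) = 1 + j3.65 → |·| ≈ 3.7845, ∠ ≈ 74.68°
|L| = 10 · 1 / (14.634 · 3.7845) ≈ 0.18056
Gain = 20 log₁₀(0.18056) ≈ -14.87 dB
∠L = (0°) − (86.08° + 74.68°) = -160.76°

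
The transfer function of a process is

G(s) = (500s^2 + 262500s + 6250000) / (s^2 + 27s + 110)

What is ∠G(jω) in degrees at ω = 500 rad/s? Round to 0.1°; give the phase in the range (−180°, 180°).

Substitute s = j500:
Numerator: 500(j500)^2 + 262500(j500) + 6250000 = -118750000 + j131250000
Denominator: (j500)^2 + 27(j500) + 110 = -249890 + j13500
|N| = √(118750000² + 131250000²) ≈ 1.77e+08, ∠N ≈ 132.14°
|D| = √(249890² + 13500²) ≈ 2.5025e+05, ∠D ≈ 176.91°
∠G = 132.14° − 176.91° = -44.77°

-44.8°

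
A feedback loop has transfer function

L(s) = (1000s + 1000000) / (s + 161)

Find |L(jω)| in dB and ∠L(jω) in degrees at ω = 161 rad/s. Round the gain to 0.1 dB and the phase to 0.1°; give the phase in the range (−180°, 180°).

Substitute s = j161:
Numerator: 1000(j161) + 1000000 = 1000000 + j161000
Denominator: (j161) + 161 = 161 + j161
|N| = √(1000000² + 161000²) ≈ 1.0129e+06, ∠N ≈ 9.15°
|D| = √(161² + 161²) ≈ 227.69, ∠D ≈ 45.00°
|L| = 1.0129e+06 / 227.69 ≈ 4448.6
Gain = 20 log₁₀(4448.6) ≈ 72.96 dB
∠L = 9.15° − 45.00° = -35.85°

73.0 dB, -35.9°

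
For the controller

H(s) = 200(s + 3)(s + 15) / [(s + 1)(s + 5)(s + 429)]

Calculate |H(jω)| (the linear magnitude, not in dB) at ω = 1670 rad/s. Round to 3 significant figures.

0.116

At s = jω = j1670:
zero (s+3): 3 + j1670 → |·| = √(3²+1670²) = √2788909 ≈ 1670, ∠ = arctan(1670/3) ≈ 89.90°
zero (s+15): 15 + j1670 → |·| = √(15²+1670²) = √2789125 ≈ 1670.1, ∠ = arctan(1670/15) ≈ 89.49°
pole (s+1): 1 + j1670 → |·| = √(1²+1670²) = √2788901 ≈ 1670, ∠ = arctan(1670/1) ≈ 89.97°
pole (s+5): 5 + j1670 → |·| = √(5²+1670²) = √2788925 ≈ 1670, ∠ = arctan(1670/5) ≈ 89.83°
pole (s+429): 429 + j1670 → |·| = √(429²+1670²) = √2972941 ≈ 1724.2, ∠ = arctan(1670/429) ≈ 75.59°
|H| = 200 · 2.7891e+06 / 4.8086e+09 ≈ 0.116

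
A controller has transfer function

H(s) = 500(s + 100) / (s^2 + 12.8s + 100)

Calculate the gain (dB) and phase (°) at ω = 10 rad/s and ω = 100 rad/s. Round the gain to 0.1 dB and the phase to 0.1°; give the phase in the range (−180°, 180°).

At s = jω = j10:
zero (s+100): 100 + j10 → |·| = √(100²+10²) = √10100 ≈ 100.5, ∠ = arctan(10/100) ≈ 5.71°
quadratic: (j10)² + 12.8·j10 + 100 = 0 + j128 → |·| ≈ 128, ∠ ≈ 90.00°
|H| = 500 · 100.5 / 128 ≈ 392.58
Gain = 20 log₁₀(392.58) ≈ 51.88 dB
∠H = 5.71° − 90.00° = -84.29°

At s = jω = j100:
zero (s+100): 100 + j100 → |·| = √(100²+100²) = √20000 ≈ 141.42, ∠ = arctan(100/100) ≈ 45.00°
quadratic: (j100)² + 12.8·j100 + 100 = -9900 + j1280 → |·| ≈ 9982.4, ∠ ≈ 172.63°
|H| = 500 · 141.42 / 9982.4 ≈ 7.0835
Gain = 20 log₁₀(7.0835) ≈ 17.00 dB
∠H = 45.00° − 172.63° = -127.63°

ω = 10: 51.9 dB, -84.3°; ω = 100: 17.0 dB, -127.6°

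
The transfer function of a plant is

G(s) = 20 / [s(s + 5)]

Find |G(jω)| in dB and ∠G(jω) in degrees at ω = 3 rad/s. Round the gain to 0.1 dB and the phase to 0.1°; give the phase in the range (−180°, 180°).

1.2 dB, -121.0°

At s = jω = j3:
pole (s+5): 5 + j3 → |·| = √(5²+3²) = √34 ≈ 5.831, ∠ = arctan(3/5) ≈ 30.96°
pole at origin: |s| = 3, ∠ = 90.00° (in denominator)
|G| = 20 / 17.493 ≈ 1.1433
Gain = 20 log₁₀(1.1433) ≈ 1.16 dB
∠G = 0.00° − 120.96° = -120.96°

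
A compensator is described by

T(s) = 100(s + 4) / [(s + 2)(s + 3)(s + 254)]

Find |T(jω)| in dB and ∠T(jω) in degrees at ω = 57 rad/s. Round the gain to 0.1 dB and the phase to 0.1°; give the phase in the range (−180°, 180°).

-43.4 dB, -101.6°

At s = jω = j57:
zero (s+4): 4 + j57 → |·| = √(4²+57²) = √3265 ≈ 57.14, ∠ = arctan(57/4) ≈ 85.99°
pole (s+2): 2 + j57 → |·| = √(2²+57²) = √3253 ≈ 57.035, ∠ = arctan(57/2) ≈ 87.99°
pole (s+3): 3 + j57 → |·| = √(3²+57²) = √3258 ≈ 57.079, ∠ = arctan(57/3) ≈ 86.99°
pole (s+254): 254 + j57 → |·| = √(254²+57²) = √67765 ≈ 260.32, ∠ = arctan(57/254) ≈ 12.65°
|T| = 100 · 57.14 / 8.4747e+05 ≈ 0.0067424
Gain = 20 log₁₀(0.0067424) ≈ -43.42 dB
∠T = 85.99° − 187.63° = -101.64°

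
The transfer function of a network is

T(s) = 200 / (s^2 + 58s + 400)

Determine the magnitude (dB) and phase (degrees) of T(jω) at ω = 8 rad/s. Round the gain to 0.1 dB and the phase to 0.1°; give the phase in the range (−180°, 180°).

-9.1 dB, -54.1°

Substitute s = j8:
Numerator: 200 = 200 + j0
Denominator: (j8)^2 + 58(j8) + 400 = 336 + j464
|N| = √(200² + 0²) ≈ 200, ∠N ≈ 0.00°
|D| = √(336² + 464²) ≈ 572.88, ∠D ≈ 54.09°
|T| = 200 / 572.88 ≈ 0.34911
Gain = 20 log₁₀(0.34911) ≈ -9.14 dB
∠T = 0.00° − 54.09° = -54.09°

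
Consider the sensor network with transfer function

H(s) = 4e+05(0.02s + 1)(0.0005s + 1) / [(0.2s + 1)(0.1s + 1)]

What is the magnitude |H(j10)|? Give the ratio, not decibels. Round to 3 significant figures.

1.29e+05

At ω = 10 rad/s:
zero (1 + j10·0.02) = 1 + j0.2 → |·| ≈ 1.0198, ∠ ≈ 11.31°
zero (1 + j10·0.0005) = 1 + j0.005 → |·| ≈ 1, ∠ ≈ 0.29°
pole (1 + j10·0.2) = 1 + j2 → |·| ≈ 2.2361, ∠ ≈ 63.43°
pole (1 + j10·0.1) = 1 + j1 → |·| ≈ 1.4142, ∠ ≈ 45.00°
|H| = 4e+05 · 1.0198 · 1 / (2.2361 · 1.4142) ≈ 1.29e+05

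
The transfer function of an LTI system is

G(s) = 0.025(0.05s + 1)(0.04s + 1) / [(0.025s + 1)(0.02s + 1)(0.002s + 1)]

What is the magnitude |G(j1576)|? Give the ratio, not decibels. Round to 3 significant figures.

0.0302

At ω = 1576 rad/s:
zero (1 + j1576·0.05) = 1 + j78.8 → |·| ≈ 78.806, ∠ ≈ 89.27°
zero (1 + j1576·0.04) = 1 + j63.04 → |·| ≈ 63.048, ∠ ≈ 89.09°
pole (1 + j1576·0.025) = 1 + j39.4 → |·| ≈ 39.413, ∠ ≈ 88.55°
pole (1 + j1576·0.02) = 1 + j31.52 → |·| ≈ 31.536, ∠ ≈ 88.18°
pole (1 + j1576·0.002) = 1 + j3.152 → |·| ≈ 3.3068, ∠ ≈ 72.40°
|G| = 0.025 · 78.806 · 63.048 / (39.413 · 31.536 · 3.3068) ≈ 0.030222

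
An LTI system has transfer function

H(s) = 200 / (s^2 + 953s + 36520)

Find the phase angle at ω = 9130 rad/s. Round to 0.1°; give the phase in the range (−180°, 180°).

Substitute s = j9130:
Numerator: 200 = 200 + j0
Denominator: (j9130)^2 + 953(j9130) + 36520 = -83320380 + j8700890
|N| = √(200² + 0²) ≈ 200, ∠N ≈ 0.00°
|D| = √(83320380² + 8700890²) ≈ 8.3773e+07, ∠D ≈ 174.04°
∠H = 0.00° − 174.04° = -174.04°

-174.0°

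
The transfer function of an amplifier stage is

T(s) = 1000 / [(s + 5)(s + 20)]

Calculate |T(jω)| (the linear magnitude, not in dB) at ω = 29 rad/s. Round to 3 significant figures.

At s = jω = j29:
pole (s+5): 5 + j29 → |·| = √(5²+29²) = √866 ≈ 29.428, ∠ = arctan(29/5) ≈ 80.22°
pole (s+20): 20 + j29 → |·| = √(20²+29²) = √1241 ≈ 35.228, ∠ = arctan(29/20) ≈ 55.41°
|T| = 1000 / 1036.7 ≈ 0.9646

0.965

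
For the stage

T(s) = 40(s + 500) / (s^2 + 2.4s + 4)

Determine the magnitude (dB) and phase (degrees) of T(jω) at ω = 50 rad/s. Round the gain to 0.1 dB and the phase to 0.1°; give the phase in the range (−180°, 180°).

18.1 dB, -171.5°

At s = jω = j50:
zero (s+500): 500 + j50 → |·| = √(500²+50²) = √252500 ≈ 502.49, ∠ = arctan(50/500) ≈ 5.71°
quadratic: (j50)² + 2.4·j50 + 4 = -2496 + j120 → |·| ≈ 2498.9, ∠ ≈ 177.25°
|T| = 40 · 502.49 / 2498.9 ≈ 8.0434
Gain = 20 log₁₀(8.0434) ≈ 18.11 dB
∠T = 5.71° − 177.25° = -171.54°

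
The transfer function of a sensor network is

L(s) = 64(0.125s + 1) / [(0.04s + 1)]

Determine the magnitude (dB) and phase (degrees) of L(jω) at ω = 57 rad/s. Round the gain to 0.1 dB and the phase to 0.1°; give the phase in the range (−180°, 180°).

45.3 dB, 15.7°

At ω = 57 rad/s:
zero (1 + j57·0.125) = 1 + j7.125 → |·| ≈ 7.1948, ∠ ≈ 82.01°
pole (1 + j57·0.04) = 1 + j2.28 → |·| ≈ 2.4897, ∠ ≈ 66.32°
|L| = 64 · 7.1948 / (2.4897) ≈ 184.95
Gain = 20 log₁₀(184.95) ≈ 45.34 dB
∠L = (82.01°) − (66.32°) = 15.69°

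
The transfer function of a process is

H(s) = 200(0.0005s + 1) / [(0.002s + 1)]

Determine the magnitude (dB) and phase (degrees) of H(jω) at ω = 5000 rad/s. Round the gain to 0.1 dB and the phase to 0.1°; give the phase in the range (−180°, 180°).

34.6 dB, -16.1°

At ω = 5000 rad/s:
zero (1 + j5000·0.0005) = 1 + j2.5 → |·| ≈ 2.6926, ∠ ≈ 68.20°
pole (1 + j5000·0.002) = 1 + j10 → |·| ≈ 10.05, ∠ ≈ 84.29°
|H| = 200 · 2.6926 / (10.05) ≈ 53.584
Gain = 20 log₁₀(53.584) ≈ 34.58 dB
∠H = (68.20°) − (84.29°) = -16.09°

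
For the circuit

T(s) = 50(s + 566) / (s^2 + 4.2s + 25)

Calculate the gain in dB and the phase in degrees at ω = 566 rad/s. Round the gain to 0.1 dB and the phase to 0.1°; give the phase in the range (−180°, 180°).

At s = jω = j566:
zero (s+566): 566 + j566 → |·| = √(566²+566²) = √640712 ≈ 800.44, ∠ = arctan(566/566) ≈ 45.00°
quadratic: (j566)² + 4.2·j566 + 25 = -320331 + j2377.2 → |·| ≈ 3.2034e+05, ∠ ≈ 179.57°
|T| = 50 · 800.44 / 3.2034e+05 ≈ 0.12494
Gain = 20 log₁₀(0.12494) ≈ -18.07 dB
∠T = 45.00° − 179.57° = -134.57°

-18.1 dB, -134.6°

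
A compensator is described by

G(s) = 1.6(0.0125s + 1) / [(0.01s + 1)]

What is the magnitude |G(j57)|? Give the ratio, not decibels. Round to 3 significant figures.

At ω = 57 rad/s:
zero (1 + j57·0.0125) = 1 + j0.7125 → |·| ≈ 1.2279, ∠ ≈ 35.47°
pole (1 + j57·0.01) = 1 + j0.57 → |·| ≈ 1.151, ∠ ≈ 29.68°
|G| = 1.6 · 1.2279 / (1.151) ≈ 1.7069

1.71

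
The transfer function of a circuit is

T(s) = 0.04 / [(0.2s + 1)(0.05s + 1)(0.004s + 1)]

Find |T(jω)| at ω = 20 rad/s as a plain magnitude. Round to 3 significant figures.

0.00684

At ω = 20 rad/s:
pole (1 + j20·0.2) = 1 + j4 → |·| ≈ 4.1231, ∠ ≈ 75.96°
pole (1 + j20·0.05) = 1 + j1 → |·| ≈ 1.4142, ∠ ≈ 45.00°
pole (1 + j20·0.004) = 1 + j0.08 → |·| ≈ 1.0032, ∠ ≈ 4.57°
|T| = 0.04 · 1 / (4.1231 · 1.4142 · 1.0032) ≈ 0.0068381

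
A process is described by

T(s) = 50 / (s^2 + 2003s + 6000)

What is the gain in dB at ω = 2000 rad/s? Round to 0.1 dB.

-101.1 dB

Substitute s = j2000:
Numerator: 50 = 50 + j0
Denominator: (j2000)^2 + 2003(j2000) + 6000 = -3994000 + j4006000
|N| = √(50² + 0²) ≈ 50, ∠N ≈ 0.00°
|D| = √(3994000² + 4006000²) ≈ 5.6569e+06, ∠D ≈ 134.91°
|T| = 50 / 5.6569e+06 ≈ 8.8388e-06
Gain = 20 log₁₀(8.8388e-06) ≈ -101.07 dB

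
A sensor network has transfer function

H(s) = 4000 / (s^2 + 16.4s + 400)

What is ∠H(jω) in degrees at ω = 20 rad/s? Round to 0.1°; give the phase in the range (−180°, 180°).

At s = jω = j20:
quadratic: (j20)² + 16.4·j20 + 400 = 0 + j328 → |·| ≈ 328, ∠ ≈ 90.00°
∠H = 0.00° − 90.00° = -90.00°

-90.0°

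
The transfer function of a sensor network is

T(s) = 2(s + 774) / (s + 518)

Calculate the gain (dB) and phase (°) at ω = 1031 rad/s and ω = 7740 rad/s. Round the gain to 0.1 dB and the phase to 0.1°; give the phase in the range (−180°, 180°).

At s = jω = j1031:
zero (s+774): 774 + j1031 → |·| = √(774²+1031²) = √1662037 ≈ 1289.2, ∠ = arctan(1031/774) ≈ 53.10°
pole (s+518): 518 + j1031 → |·| = √(518²+1031²) = √1331285 ≈ 1153.8, ∠ = arctan(1031/518) ≈ 63.32°
|T| = 2 · 1289.2 / 1153.8 ≈ 2.2347
Gain = 20 log₁₀(2.2347) ≈ 6.98 dB
∠T = 53.10° − 63.32° = -10.22°

At s = jω = j7740:
zero (s+774): 774 + j7740 → |·| = √(774²+7740²) = √60506676 ≈ 7778.6, ∠ = arctan(7740/774) ≈ 84.29°
pole (s+518): 518 + j7740 → |·| = √(518²+7740²) = √60175924 ≈ 7757.3, ∠ = arctan(7740/518) ≈ 86.17°
|T| = 2 · 7778.6 / 7757.3 ≈ 2.0055
Gain = 20 log₁₀(2.0055) ≈ 6.04 dB
∠T = 84.29° − 86.17° = -1.88°

ω = 1031: 7.0 dB, -10.2°; ω = 7740: 6.0 dB, -1.9°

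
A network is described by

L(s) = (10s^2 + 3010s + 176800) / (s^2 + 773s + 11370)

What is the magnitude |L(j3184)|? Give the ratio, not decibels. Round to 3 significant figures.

9.75

Substitute s = j3184:
Numerator: 10(j3184)^2 + 3010(j3184) + 176800 = -101201760 + j9583840
Denominator: (j3184)^2 + 773(j3184) + 11370 = -10126486 + j2461232
|N| = √(101201760² + 9583840²) ≈ 1.0165e+08, ∠N ≈ 174.59°
|D| = √(10126486² + 2461232²) ≈ 1.0421e+07, ∠D ≈ 166.34°
|L| = 1.0165e+08 / 1.0421e+07 ≈ 9.7543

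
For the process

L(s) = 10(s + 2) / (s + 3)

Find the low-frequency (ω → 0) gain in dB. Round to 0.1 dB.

16.5 dB

L(0) = 10·2 / (3) ≈ 6.6667
20 log₁₀(6.6667) ≈ 16.48 dB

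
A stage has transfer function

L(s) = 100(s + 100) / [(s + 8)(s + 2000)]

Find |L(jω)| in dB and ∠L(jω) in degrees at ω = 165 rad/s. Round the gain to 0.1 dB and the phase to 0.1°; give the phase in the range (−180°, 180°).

-24.7 dB, -33.2°

At s = jω = j165:
zero (s+100): 100 + j165 → |·| = √(100²+165²) = √37225 ≈ 192.94, ∠ = arctan(165/100) ≈ 58.78°
pole (s+8): 8 + j165 → |·| = √(8²+165²) = √27289 ≈ 165.19, ∠ = arctan(165/8) ≈ 87.22°
pole (s+2000): 2000 + j165 → |·| = √(2000²+165²) = √4027225 ≈ 2006.8, ∠ = arctan(165/2000) ≈ 4.72°
|L| = 100 · 192.94 / 3.315e+05 ≈ 0.058202
Gain = 20 log₁₀(0.058202) ≈ -24.70 dB
∠L = 58.78° − 91.94° = -33.16°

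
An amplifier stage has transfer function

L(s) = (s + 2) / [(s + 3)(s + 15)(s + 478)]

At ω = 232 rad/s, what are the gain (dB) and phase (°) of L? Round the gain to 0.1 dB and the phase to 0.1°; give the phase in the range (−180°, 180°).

At s = jω = j232:
zero (s+2): 2 + j232 → |·| = √(2²+232²) = √53828 ≈ 232.01, ∠ = arctan(232/2) ≈ 89.51°
pole (s+3): 3 + j232 → |·| = √(3²+232²) = √53833 ≈ 232.02, ∠ = arctan(232/3) ≈ 89.26°
pole (s+15): 15 + j232 → |·| = √(15²+232²) = √54049 ≈ 232.48, ∠ = arctan(232/15) ≈ 86.30°
pole (s+478): 478 + j232 → |·| = √(478²+232²) = √282308 ≈ 531.33, ∠ = arctan(232/478) ≈ 25.89°
|L| = 1 · 232.01 / 2.866e+07 ≈ 8.0953e-06
Gain = 20 log₁₀(8.0953e-06) ≈ -101.84 dB
∠L = 89.51° − 201.45° = -111.94°

-101.8 dB, -111.9°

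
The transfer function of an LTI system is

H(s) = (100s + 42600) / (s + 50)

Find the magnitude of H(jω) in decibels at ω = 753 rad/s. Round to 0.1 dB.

Substitute s = j753:
Numerator: 100(j753) + 42600 = 42600 + j75300
Denominator: (j753) + 50 = 50 + j753
|N| = √(42600² + 75300²) ≈ 86515, ∠N ≈ 60.50°
|D| = √(50² + 753²) ≈ 754.66, ∠D ≈ 86.20°
|H| = 86515 / 754.66 ≈ 114.64
Gain = 20 log₁₀(114.64) ≈ 41.19 dB

41.2 dB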